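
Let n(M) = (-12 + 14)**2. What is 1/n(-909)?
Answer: 1/4 ≈ 0.25000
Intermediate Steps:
n(M) = 4 (n(M) = 2**2 = 4)
1/n(-909) = 1/4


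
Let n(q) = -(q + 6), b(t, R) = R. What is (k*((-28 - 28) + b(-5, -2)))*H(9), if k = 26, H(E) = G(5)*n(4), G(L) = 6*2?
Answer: 180960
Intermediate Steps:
G(L) = 12
n(q) = -6 - q (n(q) = -(6 + q) = -6 - q)
H(E) = -120 (H(E) = 12*(-6 - 1*4) = 12*(-6 - 4) = 12*(-10) = -120)
(k*((-28 - 28) + b(-5, -2)))*H(9) = (26*((-28 - 28) - 2))*(-120) = (26*(-56 - 2))*(-120) = (26*(-58))*(-120) = -1508*(-120) = 180960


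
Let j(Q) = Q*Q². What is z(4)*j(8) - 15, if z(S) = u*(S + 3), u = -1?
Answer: -3599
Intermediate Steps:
z(S) = -3 - S (z(S) = -(S + 3) = -(3 + S) = -3 - S)
j(Q) = Q³
z(4)*j(8) - 15 = (-3 - 1*4)*8³ - 15 = (-3 - 4)*512 - 15 = -7*512 - 15 = -3584 - 15 = -3599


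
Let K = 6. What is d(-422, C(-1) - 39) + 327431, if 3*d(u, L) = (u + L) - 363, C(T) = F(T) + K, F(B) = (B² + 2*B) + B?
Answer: 981473/3 ≈ 3.2716e+5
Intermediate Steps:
F(B) = B² + 3*B
C(T) = 6 + T*(3 + T) (C(T) = T*(3 + T) + 6 = 6 + T*(3 + T))
d(u, L) = -121 + L/3 + u/3 (d(u, L) = ((u + L) - 363)/3 = ((L + u) - 363)/3 = (-363 + L + u)/3 = -121 + L/3 + u/3)
d(-422, C(-1) - 39) + 327431 = (-121 + ((6 - (3 - 1)) - 39)/3 + (⅓)*(-422)) + 327431 = (-121 + ((6 - 1*2) - 39)/3 - 422/3) + 327431 = (-121 + ((6 - 2) - 39)/3 - 422/3) + 327431 = (-121 + (4 - 39)/3 - 422/3) + 327431 = (-121 + (⅓)*(-35) - 422/3) + 327431 = (-121 - 35/3 - 422/3) + 327431 = -820/3 + 327431 = 981473/3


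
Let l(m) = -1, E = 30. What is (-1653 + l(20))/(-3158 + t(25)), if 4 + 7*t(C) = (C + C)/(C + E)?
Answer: 63679/121600 ≈ 0.52368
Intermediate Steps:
t(C) = -4/7 + 2*C/(7*(30 + C)) (t(C) = -4/7 + ((C + C)/(C + 30))/7 = -4/7 + ((2*C)/(30 + C))/7 = -4/7 + (2*C/(30 + C))/7 = -4/7 + 2*C/(7*(30 + C)))
(-1653 + l(20))/(-3158 + t(25)) = (-1653 - 1)/(-3158 + 2*(-60 - 1*25)/(7*(30 + 25))) = -1654/(-3158 + (2/7)*(-60 - 25)/55) = -1654/(-3158 + (2/7)*(1/55)*(-85)) = -1654/(-3158 - 34/77) = -1654/(-243200/77) = -1654*(-77/243200) = 63679/121600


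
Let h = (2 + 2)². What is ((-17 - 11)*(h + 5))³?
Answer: -203297472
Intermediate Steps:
h = 16 (h = 4² = 16)
((-17 - 11)*(h + 5))³ = ((-17 - 11)*(16 + 5))³ = (-28*21)³ = (-588)³ = -203297472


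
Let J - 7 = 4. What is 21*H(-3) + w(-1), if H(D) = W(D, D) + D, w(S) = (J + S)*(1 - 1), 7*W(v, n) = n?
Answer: -72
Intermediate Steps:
J = 11 (J = 7 + 4 = 11)
W(v, n) = n/7
w(S) = 0 (w(S) = (11 + S)*(1 - 1) = (11 + S)*0 = 0)
H(D) = 8*D/7 (H(D) = D/7 + D = 8*D/7)
21*H(-3) + w(-1) = 21*((8/7)*(-3)) + 0 = 21*(-24/7) + 0 = -72 + 0 = -72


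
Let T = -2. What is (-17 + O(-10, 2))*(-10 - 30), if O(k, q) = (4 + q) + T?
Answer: 520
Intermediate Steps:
O(k, q) = 2 + q (O(k, q) = (4 + q) - 2 = 2 + q)
(-17 + O(-10, 2))*(-10 - 30) = (-17 + (2 + 2))*(-10 - 30) = (-17 + 4)*(-40) = -13*(-40) = 520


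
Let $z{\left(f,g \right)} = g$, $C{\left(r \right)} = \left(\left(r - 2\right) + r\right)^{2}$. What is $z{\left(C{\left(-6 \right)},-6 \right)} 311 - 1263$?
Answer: $-3129$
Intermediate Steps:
$C{\left(r \right)} = \left(-2 + 2 r\right)^{2}$ ($C{\left(r \right)} = \left(\left(-2 + r\right) + r\right)^{2} = \left(-2 + 2 r\right)^{2}$)
$z{\left(C{\left(-6 \right)},-6 \right)} 311 - 1263 = \left(-6\right) 311 - 1263 = -1866 - 1263 = -3129$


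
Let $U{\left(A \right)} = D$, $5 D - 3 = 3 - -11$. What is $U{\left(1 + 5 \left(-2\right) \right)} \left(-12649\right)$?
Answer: $- \frac{215033}{5} \approx -43007.0$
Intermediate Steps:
$D = \frac{17}{5}$ ($D = \frac{3}{5} + \frac{3 - -11}{5} = \frac{3}{5} + \frac{3 + 11}{5} = \frac{3}{5} + \frac{1}{5} \cdot 14 = \frac{3}{5} + \frac{14}{5} = \frac{17}{5} \approx 3.4$)
$U{\left(A \right)} = \frac{17}{5}$
$U{\left(1 + 5 \left(-2\right) \right)} \left(-12649\right) = \frac{17}{5} \left(-12649\right) = - \frac{215033}{5}$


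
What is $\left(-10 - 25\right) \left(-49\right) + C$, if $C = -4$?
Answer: $1711$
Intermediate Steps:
$\left(-10 - 25\right) \left(-49\right) + C = \left(-10 - 25\right) \left(-49\right) - 4 = \left(-35\right) \left(-49\right) - 4 = 1715 - 4 = 1711$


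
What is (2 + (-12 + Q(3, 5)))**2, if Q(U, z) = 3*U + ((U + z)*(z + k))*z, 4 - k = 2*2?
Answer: 39601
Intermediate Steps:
k = 0 (k = 4 - 2*2 = 4 - 1*4 = 4 - 4 = 0)
Q(U, z) = 3*U + z**2*(U + z) (Q(U, z) = 3*U + ((U + z)*(z + 0))*z = 3*U + ((U + z)*z)*z = 3*U + (z*(U + z))*z = 3*U + z**2*(U + z))
(2 + (-12 + Q(3, 5)))**2 = (2 + (-12 + (5**3 + 3*3 + 3*5**2)))**2 = (2 + (-12 + (125 + 9 + 3*25)))**2 = (2 + (-12 + (125 + 9 + 75)))**2 = (2 + (-12 + 209))**2 = (2 + 197)**2 = 199**2 = 39601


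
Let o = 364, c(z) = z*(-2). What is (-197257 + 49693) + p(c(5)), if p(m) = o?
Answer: -147200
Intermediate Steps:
c(z) = -2*z
p(m) = 364
(-197257 + 49693) + p(c(5)) = (-197257 + 49693) + 364 = -147564 + 364 = -147200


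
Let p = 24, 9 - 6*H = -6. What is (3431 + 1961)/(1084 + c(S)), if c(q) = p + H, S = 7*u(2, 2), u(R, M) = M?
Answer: 10784/2221 ≈ 4.8555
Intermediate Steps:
H = 5/2 (H = 3/2 - ⅙*(-6) = 3/2 + 1 = 5/2 ≈ 2.5000)
S = 14 (S = 7*2 = 14)
c(q) = 53/2 (c(q) = 24 + 5/2 = 53/2)
(3431 + 1961)/(1084 + c(S)) = (3431 + 1961)/(1084 + 53/2) = 5392/(2221/2) = 5392*(2/2221) = 10784/2221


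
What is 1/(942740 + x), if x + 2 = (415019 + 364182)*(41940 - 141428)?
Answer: -1/77520206350 ≈ -1.2900e-11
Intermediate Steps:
x = -77521149090 (x = -2 + (415019 + 364182)*(41940 - 141428) = -2 + 779201*(-99488) = -2 - 77521149088 = -77521149090)
1/(942740 + x) = 1/(942740 - 77521149090) = 1/(-77520206350) = -1/77520206350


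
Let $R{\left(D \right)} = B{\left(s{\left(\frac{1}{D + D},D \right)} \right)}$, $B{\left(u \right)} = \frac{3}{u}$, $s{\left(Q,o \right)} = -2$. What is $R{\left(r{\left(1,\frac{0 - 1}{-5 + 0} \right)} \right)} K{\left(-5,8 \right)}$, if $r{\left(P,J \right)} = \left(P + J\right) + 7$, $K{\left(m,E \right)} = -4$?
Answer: $6$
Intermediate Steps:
$r{\left(P,J \right)} = 7 + J + P$ ($r{\left(P,J \right)} = \left(J + P\right) + 7 = 7 + J + P$)
$R{\left(D \right)} = - \frac{3}{2}$ ($R{\left(D \right)} = \frac{3}{-2} = 3 \left(- \frac{1}{2}\right) = - \frac{3}{2}$)
$R{\left(r{\left(1,\frac{0 - 1}{-5 + 0} \right)} \right)} K{\left(-5,8 \right)} = \left(- \frac{3}{2}\right) \left(-4\right) = 6$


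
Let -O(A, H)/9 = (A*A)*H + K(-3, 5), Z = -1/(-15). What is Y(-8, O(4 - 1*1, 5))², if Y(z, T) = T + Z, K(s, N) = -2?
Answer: 33686416/225 ≈ 1.4972e+5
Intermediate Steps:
Z = 1/15 (Z = -1*(-1/15) = 1/15 ≈ 0.066667)
O(A, H) = 18 - 9*H*A² (O(A, H) = -9*((A*A)*H - 2) = -9*(A²*H - 2) = -9*(H*A² - 2) = -9*(-2 + H*A²) = 18 - 9*H*A²)
Y(z, T) = 1/15 + T (Y(z, T) = T + 1/15 = 1/15 + T)
Y(-8, O(4 - 1*1, 5))² = (1/15 + (18 - 9*5*(4 - 1*1)²))² = (1/15 + (18 - 9*5*(4 - 1)²))² = (1/15 + (18 - 9*5*3²))² = (1/15 + (18 - 9*5*9))² = (1/15 + (18 - 405))² = (1/15 - 387)² = (-5804/15)² = 33686416/225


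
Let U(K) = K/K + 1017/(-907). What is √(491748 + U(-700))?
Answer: √404535900682/907 ≈ 701.25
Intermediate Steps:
U(K) = -110/907 (U(K) = 1 + 1017*(-1/907) = 1 - 1017/907 = -110/907)
√(491748 + U(-700)) = √(491748 - 110/907) = √(446015326/907) = √404535900682/907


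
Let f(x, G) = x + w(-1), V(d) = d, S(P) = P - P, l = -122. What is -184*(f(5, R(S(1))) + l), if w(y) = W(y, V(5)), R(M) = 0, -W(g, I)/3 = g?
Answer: 20976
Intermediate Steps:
S(P) = 0
W(g, I) = -3*g
w(y) = -3*y
f(x, G) = 3 + x (f(x, G) = x - 3*(-1) = x + 3 = 3 + x)
-184*(f(5, R(S(1))) + l) = -184*((3 + 5) - 122) = -184*(8 - 122) = -184*(-114) = 20976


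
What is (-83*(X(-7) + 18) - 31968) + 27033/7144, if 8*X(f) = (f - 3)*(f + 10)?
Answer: -236801925/7144 ≈ -33147.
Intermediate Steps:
X(f) = (-3 + f)*(10 + f)/8 (X(f) = ((f - 3)*(f + 10))/8 = ((-3 + f)*(10 + f))/8 = (-3 + f)*(10 + f)/8)
(-83*(X(-7) + 18) - 31968) + 27033/7144 = (-83*((-15/4 + (1/8)*(-7)**2 + (7/8)*(-7)) + 18) - 31968) + 27033/7144 = (-83*((-15/4 + (1/8)*49 - 49/8) + 18) - 31968) + 27033*(1/7144) = (-83*((-15/4 + 49/8 - 49/8) + 18) - 31968) + 27033/7144 = (-83*(-15/4 + 18) - 31968) + 27033/7144 = (-83*57/4 - 31968) + 27033/7144 = (-4731/4 - 31968) + 27033/7144 = -132603/4 + 27033/7144 = -236801925/7144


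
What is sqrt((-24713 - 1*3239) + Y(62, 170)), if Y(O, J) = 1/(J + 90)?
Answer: I*sqrt(472388735)/130 ≈ 167.19*I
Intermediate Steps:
Y(O, J) = 1/(90 + J)
sqrt((-24713 - 1*3239) + Y(62, 170)) = sqrt((-24713 - 1*3239) + 1/(90 + 170)) = sqrt((-24713 - 3239) + 1/260) = sqrt(-27952 + 1/260) = sqrt(-7267519/260) = I*sqrt(472388735)/130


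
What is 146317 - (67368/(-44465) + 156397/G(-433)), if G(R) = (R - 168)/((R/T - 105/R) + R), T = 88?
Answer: 33014863350590587/1018270910360 ≈ 32422.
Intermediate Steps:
G(R) = (-168 + R)/(-105/R + 89*R/88) (G(R) = (R - 168)/((R/88 - 105/R) + R) = (-168 + R)/((R*(1/88) - 105/R) + R) = (-168 + R)/((R/88 - 105/R) + R) = (-168 + R)/((-105/R + R/88) + R) = (-168 + R)/(-105/R + 89*R/88))
146317 - (67368/(-44465) + 156397/G(-433)) = 146317 - (67368/(-44465) + 156397/((88*(-433)*(-168 - 433)/(-9240 + 89*(-433)²)))) = 146317 - (67368*(-1/44465) + 156397/((88*(-433)*(-601)/(-9240 + 89*187489)))) = 146317 - (-67368/44465 + 156397/((88*(-433)*(-601)/(-9240 + 16686521)))) = 146317 - (-67368/44465 + 156397/((88*(-433)*(-601)/16677281))) = 146317 - (-67368/44465 + 156397/((88*(-433)*(1/16677281)*(-601)))) = 146317 - (-67368/44465 + 156397/(22900504/16677281)) = 146317 - (-67368/44465 + 156397*(16677281/22900504)) = 146317 - (-67368/44465 + 2608276716557/22900504) = 146317 - 1*115975481440553533/1018270910360 = 146317 - 115975481440553533/1018270910360 = 33014863350590587/1018270910360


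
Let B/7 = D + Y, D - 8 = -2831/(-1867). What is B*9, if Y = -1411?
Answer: -164843910/1867 ≈ -88294.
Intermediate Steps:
D = 17767/1867 (D = 8 - 2831/(-1867) = 8 - 2831*(-1/1867) = 8 + 2831/1867 = 17767/1867 ≈ 9.5163)
B = -18315990/1867 (B = 7*(17767/1867 - 1411) = 7*(-2616570/1867) = -18315990/1867 ≈ -9810.4)
B*9 = -18315990/1867*9 = -164843910/1867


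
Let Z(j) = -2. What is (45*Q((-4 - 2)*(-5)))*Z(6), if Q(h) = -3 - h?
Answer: 2970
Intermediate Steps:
(45*Q((-4 - 2)*(-5)))*Z(6) = (45*(-3 - (-4 - 2)*(-5)))*(-2) = (45*(-3 - (-6)*(-5)))*(-2) = (45*(-3 - 1*30))*(-2) = (45*(-3 - 30))*(-2) = (45*(-33))*(-2) = -1485*(-2) = 2970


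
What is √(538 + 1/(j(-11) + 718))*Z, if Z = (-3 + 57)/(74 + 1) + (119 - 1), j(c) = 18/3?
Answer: 1484*√70501853/4525 ≈ 2753.7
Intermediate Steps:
j(c) = 6 (j(c) = 18*(⅓) = 6)
Z = 2968/25 (Z = 54/75 + 118 = 54*(1/75) + 118 = 18/25 + 118 = 2968/25 ≈ 118.72)
√(538 + 1/(j(-11) + 718))*Z = √(538 + 1/(6 + 718))*(2968/25) = √(538 + 1/724)*(2968/25) = √(389513/724)*(2968/25) = (√70501853/362)*(2968/25) = 1484*√70501853/4525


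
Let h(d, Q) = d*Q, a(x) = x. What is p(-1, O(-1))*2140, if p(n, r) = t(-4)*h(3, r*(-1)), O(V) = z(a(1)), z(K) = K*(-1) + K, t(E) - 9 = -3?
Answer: 0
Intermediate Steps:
t(E) = 6 (t(E) = 9 - 3 = 6)
z(K) = 0 (z(K) = -K + K = 0)
O(V) = 0
h(d, Q) = Q*d
p(n, r) = -18*r (p(n, r) = 6*((r*(-1))*3) = 6*(-r*3) = 6*(-3*r) = -18*r)
p(-1, O(-1))*2140 = -18*0*2140 = 0*2140 = 0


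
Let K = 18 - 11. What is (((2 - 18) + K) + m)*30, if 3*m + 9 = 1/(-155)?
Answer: -11162/31 ≈ -360.06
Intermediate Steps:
m = -1396/465 (m = -3 + (⅓)/(-155) = -3 + (⅓)*(-1/155) = -3 - 1/465 = -1396/465 ≈ -3.0022)
K = 7
(((2 - 18) + K) + m)*30 = (((2 - 18) + 7) - 1396/465)*30 = ((-16 + 7) - 1396/465)*30 = (-9 - 1396/465)*30 = -5581/465*30 = -11162/31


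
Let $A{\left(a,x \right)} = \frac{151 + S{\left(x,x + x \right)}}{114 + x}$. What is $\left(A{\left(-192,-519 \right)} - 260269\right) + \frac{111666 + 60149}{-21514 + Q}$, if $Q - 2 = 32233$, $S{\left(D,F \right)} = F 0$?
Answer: $- \frac{1130021333141}{4342005} \approx -2.6025 \cdot 10^{5}$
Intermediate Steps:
$S{\left(D,F \right)} = 0$
$A{\left(a,x \right)} = \frac{151}{114 + x}$ ($A{\left(a,x \right)} = \frac{151 + 0}{114 + x} = \frac{151}{114 + x}$)
$Q = 32235$ ($Q = 2 + 32233 = 32235$)
$\left(A{\left(-192,-519 \right)} - 260269\right) + \frac{111666 + 60149}{-21514 + Q} = \left(\frac{151}{114 - 519} - 260269\right) + \frac{111666 + 60149}{-21514 + 32235} = \left(\frac{151}{-405} - 260269\right) + \frac{171815}{10721} = \left(151 \left(- \frac{1}{405}\right) - 260269\right) + 171815 \cdot \frac{1}{10721} = \left(- \frac{151}{405} - 260269\right) + \frac{171815}{10721} = - \frac{105409096}{405} + \frac{171815}{10721} = - \frac{1130021333141}{4342005}$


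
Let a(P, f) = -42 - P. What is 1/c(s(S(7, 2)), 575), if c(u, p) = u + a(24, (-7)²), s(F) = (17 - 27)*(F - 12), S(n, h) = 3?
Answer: 1/24 ≈ 0.041667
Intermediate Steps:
s(F) = 120 - 10*F (s(F) = -10*(-12 + F) = 120 - 10*F)
c(u, p) = -66 + u (c(u, p) = u + (-42 - 1*24) = u + (-42 - 24) = u - 66 = -66 + u)
1/c(s(S(7, 2)), 575) = 1/(-66 + (120 - 10*3)) = 1/(-66 + (120 - 30)) = 1/(-66 + 90) = 1/24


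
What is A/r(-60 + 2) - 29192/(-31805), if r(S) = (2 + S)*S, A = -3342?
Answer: -5738347/51651320 ≈ -0.11110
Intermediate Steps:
r(S) = S*(2 + S)
A/r(-60 + 2) - 29192/(-31805) = -3342*1/((-60 + 2)*(2 + (-60 + 2))) - 29192/(-31805) = -3342*(-1/(58*(2 - 58))) - 29192*(-1/31805) = -3342/((-58*(-56))) + 29192/31805 = -3342/3248 + 29192/31805 = -3342*1/3248 + 29192/31805 = -1671/1624 + 29192/31805 = -5738347/51651320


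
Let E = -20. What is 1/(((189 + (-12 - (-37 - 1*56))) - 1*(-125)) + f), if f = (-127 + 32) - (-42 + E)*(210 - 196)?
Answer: 1/1168 ≈ 0.00085616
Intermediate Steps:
f = 773 (f = (-127 + 32) - (-42 - 20)*(210 - 196) = -95 - (-62)*14 = -95 - 1*(-868) = -95 + 868 = 773)
1/(((189 + (-12 - (-37 - 1*56))) - 1*(-125)) + f) = 1/(((189 + (-12 - (-37 - 1*56))) - 1*(-125)) + 773) = 1/(((189 + (-12 - (-37 - 56))) + 125) + 773) = 1/(((189 + (-12 - 1*(-93))) + 125) + 773) = 1/(((189 + (-12 + 93)) + 125) + 773) = 1/(((189 + 81) + 125) + 773) = 1/((270 + 125) + 773) = 1/(395 + 773) = 1/1168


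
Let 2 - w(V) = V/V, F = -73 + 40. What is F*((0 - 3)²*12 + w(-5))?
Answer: -3597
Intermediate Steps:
F = -33
w(V) = 1 (w(V) = 2 - V/V = 2 - 1*1 = 2 - 1 = 1)
F*((0 - 3)²*12 + w(-5)) = -33*((0 - 3)²*12 + 1) = -33*((-3)²*12 + 1) = -33*(9*12 + 1) = -33*(108 + 1) = -33*109 = -3597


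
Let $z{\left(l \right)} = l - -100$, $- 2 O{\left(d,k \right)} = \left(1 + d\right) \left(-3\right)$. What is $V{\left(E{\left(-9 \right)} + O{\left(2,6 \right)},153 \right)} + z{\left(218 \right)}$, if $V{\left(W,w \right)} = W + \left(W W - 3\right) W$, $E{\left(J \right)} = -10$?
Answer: $\frac{1301}{8} \approx 162.63$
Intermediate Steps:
$O{\left(d,k \right)} = \frac{3}{2} + \frac{3 d}{2}$ ($O{\left(d,k \right)} = - \frac{\left(1 + d\right) \left(-3\right)}{2} = - \frac{-3 - 3 d}{2} = \frac{3}{2} + \frac{3 d}{2}$)
$z{\left(l \right)} = 100 + l$ ($z{\left(l \right)} = l + 100 = 100 + l$)
$V{\left(W,w \right)} = W + W \left(-3 + W^{2}\right)$ ($V{\left(W,w \right)} = W + \left(W^{2} - 3\right) W = W + \left(-3 + W^{2}\right) W = W + W \left(-3 + W^{2}\right)$)
$V{\left(E{\left(-9 \right)} + O{\left(2,6 \right)},153 \right)} + z{\left(218 \right)} = \left(-10 + \left(\frac{3}{2} + \frac{3}{2} \cdot 2\right)\right) \left(-2 + \left(-10 + \left(\frac{3}{2} + \frac{3}{2} \cdot 2\right)\right)^{2}\right) + \left(100 + 218\right) = \left(-10 + \left(\frac{3}{2} + 3\right)\right) \left(-2 + \left(-10 + \left(\frac{3}{2} + 3\right)\right)^{2}\right) + 318 = \left(-10 + \frac{9}{2}\right) \left(-2 + \left(-10 + \frac{9}{2}\right)^{2}\right) + 318 = - \frac{11 \left(-2 + \left(- \frac{11}{2}\right)^{2}\right)}{2} + 318 = - \frac{11 \left(-2 + \frac{121}{4}\right)}{2} + 318 = \left(- \frac{11}{2}\right) \frac{113}{4} + 318 = - \frac{1243}{8} + 318 = \frac{1301}{8}$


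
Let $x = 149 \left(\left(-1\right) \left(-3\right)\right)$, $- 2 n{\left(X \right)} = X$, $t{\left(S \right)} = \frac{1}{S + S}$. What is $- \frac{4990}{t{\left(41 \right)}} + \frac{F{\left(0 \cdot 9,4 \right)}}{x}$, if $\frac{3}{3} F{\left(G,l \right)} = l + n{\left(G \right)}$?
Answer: $- \frac{182903456}{447} \approx -4.0918 \cdot 10^{5}$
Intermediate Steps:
$t{\left(S \right)} = \frac{1}{2 S}$
$n{\left(X \right)} = - \frac{X}{2}$
$F{\left(G,l \right)} = l - \frac{G}{2}$
$x = 447$ ($x = 149 \cdot 3 = 447$)
$- \frac{4990}{t{\left(41 \right)}} + \frac{F{\left(0 \cdot 9,4 \right)}}{x} = - \frac{4990}{\frac{1}{2} \cdot \frac{1}{41}} + \frac{4 - \frac{0 \cdot 9}{2}}{447} = - \frac{4990}{\frac{1}{2} \cdot \frac{1}{41}} + \left(4 - 0\right) \frac{1}{447} = - 4990 \frac{1}{\frac{1}{82}} + \left(4 + 0\right) \frac{1}{447} = \left(-4990\right) 82 + 4 \cdot \frac{1}{447} = -409180 + \frac{4}{447} = - \frac{182903456}{447}$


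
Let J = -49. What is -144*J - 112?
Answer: 6944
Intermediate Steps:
-144*J - 112 = -144*(-49) - 112 = 7056 - 112 = 6944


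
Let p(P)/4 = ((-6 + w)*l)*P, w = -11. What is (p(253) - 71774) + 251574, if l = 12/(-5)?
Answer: 1105448/5 ≈ 2.2109e+5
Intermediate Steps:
l = -12/5 (l = 12*(-⅕) = -12/5 ≈ -2.4000)
p(P) = 816*P/5 (p(P) = 4*(((-6 - 11)*(-12/5))*P) = 4*((-17*(-12/5))*P) = 4*(204*P/5) = 816*P/5)
(p(253) - 71774) + 251574 = ((816/5)*253 - 71774) + 251574 = (206448/5 - 71774) + 251574 = -152422/5 + 251574 = 1105448/5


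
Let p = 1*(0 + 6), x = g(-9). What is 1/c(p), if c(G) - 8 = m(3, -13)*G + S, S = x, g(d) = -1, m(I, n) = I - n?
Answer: 1/103 ≈ 0.0097087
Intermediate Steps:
x = -1
S = -1
p = 6 (p = 1*6 = 6)
c(G) = 7 + 16*G (c(G) = 8 + ((3 - 1*(-13))*G - 1) = 8 + ((3 + 13)*G - 1) = 8 + (16*G - 1) = 8 + (-1 + 16*G) = 7 + 16*G)
1/c(p) = 1/(7 + 16*6) = 1/(7 + 96) = 1/103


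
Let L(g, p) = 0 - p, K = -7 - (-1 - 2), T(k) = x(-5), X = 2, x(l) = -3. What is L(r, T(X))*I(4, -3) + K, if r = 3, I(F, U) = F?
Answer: 8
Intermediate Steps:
T(k) = -3
K = -4 (K = -7 - 1*(-3) = -7 + 3 = -4)
L(g, p) = -p
L(r, T(X))*I(4, -3) + K = -1*(-3)*4 - 4 = 3*4 - 4 = 12 - 4 = 8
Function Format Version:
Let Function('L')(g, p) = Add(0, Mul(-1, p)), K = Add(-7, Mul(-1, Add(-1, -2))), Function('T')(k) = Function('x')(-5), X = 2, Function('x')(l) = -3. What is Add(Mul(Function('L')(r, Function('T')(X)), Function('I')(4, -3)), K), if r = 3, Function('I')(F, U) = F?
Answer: 8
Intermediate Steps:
Function('T')(k) = -3
K = -4 (K = Add(-7, Mul(-1, -3)) = Add(-7, 3) = -4)
Function('L')(g, p) = Mul(-1, p)
Add(Mul(Function('L')(r, Function('T')(X)), Function('I')(4, -3)), K) = Add(Mul(Mul(-1, -3), 4), -4) = Add(Mul(3, 4), -4) = Add(12, -4) = 8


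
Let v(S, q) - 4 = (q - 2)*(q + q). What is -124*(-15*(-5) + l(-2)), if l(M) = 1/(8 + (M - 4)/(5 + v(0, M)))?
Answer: -903650/97 ≈ -9316.0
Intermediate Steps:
v(S, q) = 4 + 2*q*(-2 + q) (v(S, q) = 4 + (q - 2)*(q + q) = 4 + (-2 + q)*(2*q) = 4 + 2*q*(-2 + q))
l(M) = 1/(8 + (-4 + M)/(9 - 4*M + 2*M**2)) (l(M) = 1/(8 + (M - 4)/(5 + (4 - 4*M + 2*M**2))) = 1/(8 + (-4 + M)/(9 - 4*M + 2*M**2)))
-124*(-15*(-5) + l(-2)) = -124*(-15*(-5) + (9 - 4*(-2) + 2*(-2)**2)/(68 - 31*(-2) + 16*(-2)**2)) = -124*(75 + (9 + 8 + 2*4)/(68 + 62 + 16*4)) = -124*(75 + (9 + 8 + 8)/(68 + 62 + 64)) = -124*(75 + 25/194) = -124*14575/194 = -903650/97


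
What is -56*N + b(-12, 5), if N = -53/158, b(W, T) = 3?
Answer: 1721/79 ≈ 21.785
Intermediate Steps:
N = -53/158 (N = -53*1/158 = -53/158 ≈ -0.33544)
-56*N + b(-12, 5) = -56*(-53/158) + 3 = 1484/79 + 3 = 1721/79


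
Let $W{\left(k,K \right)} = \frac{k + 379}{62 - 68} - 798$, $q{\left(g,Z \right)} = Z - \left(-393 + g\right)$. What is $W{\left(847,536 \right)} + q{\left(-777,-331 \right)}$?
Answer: $- \frac{490}{3} \approx -163.33$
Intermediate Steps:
$q{\left(g,Z \right)} = 393 + Z - g$
$W{\left(k,K \right)} = - \frac{5167}{6} - \frac{k}{6}$ ($W{\left(k,K \right)} = \frac{379 + k}{-6} - 798 = \left(379 + k\right) \left(- \frac{1}{6}\right) - 798 = \left(- \frac{379}{6} - \frac{k}{6}\right) - 798 = - \frac{5167}{6} - \frac{k}{6}$)
$W{\left(847,536 \right)} + q{\left(-777,-331 \right)} = \left(- \frac{5167}{6} - \frac{847}{6}\right) - -839 = \left(- \frac{5167}{6} - \frac{847}{6}\right) + \left(393 - 331 + 777\right) = - \frac{3007}{3} + 839 = - \frac{490}{3}$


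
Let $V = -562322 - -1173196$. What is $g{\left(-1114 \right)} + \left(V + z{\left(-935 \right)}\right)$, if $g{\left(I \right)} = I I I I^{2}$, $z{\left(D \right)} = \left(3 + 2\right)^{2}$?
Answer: $-1715639173614925$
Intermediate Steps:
$z{\left(D \right)} = 25$ ($z{\left(D \right)} = 5^{2} = 25$)
$V = 610874$ ($V = -562322 + 1173196 = 610874$)
$g{\left(I \right)} = I^{5}$ ($g{\left(I \right)} = I^{2} I I^{2} = I^{3} I^{2} = I^{5}$)
$g{\left(-1114 \right)} + \left(V + z{\left(-935 \right)}\right) = \left(-1114\right)^{5} + \left(610874 + 25\right) = -1715639174225824 + 610899 = -1715639173614925$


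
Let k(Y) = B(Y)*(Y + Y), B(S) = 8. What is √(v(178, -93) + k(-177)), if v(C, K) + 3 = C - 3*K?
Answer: I*√2378 ≈ 48.765*I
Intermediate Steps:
v(C, K) = -3 + C - 3*K (v(C, K) = -3 + (C - 3*K) = -3 + C - 3*K)
k(Y) = 16*Y (k(Y) = 8*(Y + Y) = 8*(2*Y) = 16*Y)
√(v(178, -93) + k(-177)) = √((-3 + 178 - 3*(-93)) + 16*(-177)) = √((-3 + 178 + 279) - 2832) = √(454 - 2832) = √(-2378) = I*√2378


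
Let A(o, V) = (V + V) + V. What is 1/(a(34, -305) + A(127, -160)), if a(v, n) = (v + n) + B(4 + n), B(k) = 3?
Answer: -1/748 ≈ -0.0013369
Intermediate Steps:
A(o, V) = 3*V (A(o, V) = 2*V + V = 3*V)
a(v, n) = 3 + n + v (a(v, n) = (v + n) + 3 = (n + v) + 3 = 3 + n + v)
1/(a(34, -305) + A(127, -160)) = 1/((3 - 305 + 34) + 3*(-160)) = 1/(-268 - 480) = 1/(-748) = -1/748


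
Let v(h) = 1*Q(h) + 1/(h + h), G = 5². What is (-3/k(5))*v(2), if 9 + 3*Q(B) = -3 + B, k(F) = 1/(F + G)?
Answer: 555/2 ≈ 277.50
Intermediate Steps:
G = 25
k(F) = 1/(25 + F) (k(F) = 1/(F + 25) = 1/(25 + F))
Q(B) = -4 + B/3 (Q(B) = -3 + (-3 + B)/3 = -3 + (-1 + B/3) = -4 + B/3)
v(h) = -4 + 1/(2*h) + h/3 (v(h) = 1*(-4 + h/3) + 1/(h + h) = (-4 + h/3) + 1/(2*h) = -4 + 1/(2*h) + h/3)
(-3/k(5))*v(2) = (-3/(1/(25 + 5)))*(-4 + (½)/2 + (⅓)*2) = (-3/(1/30))*(-4 + (½)*(½) + ⅔) = (-3/1/30)*(-4 + ¼ + ⅔) = -3*30*(-37/12) = -90*(-37/12) = 555/2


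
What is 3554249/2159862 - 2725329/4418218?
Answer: 2454278090921/2385685291479 ≈ 1.0288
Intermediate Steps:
3554249/2159862 - 2725329/4418218 = 2454278090921/2385685291479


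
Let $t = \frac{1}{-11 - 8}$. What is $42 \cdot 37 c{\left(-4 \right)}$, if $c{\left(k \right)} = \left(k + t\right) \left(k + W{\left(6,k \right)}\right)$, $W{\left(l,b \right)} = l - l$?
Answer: $\frac{478632}{19} \approx 25191.0$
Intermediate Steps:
$W{\left(l,b \right)} = 0$
$t = - \frac{1}{19}$ ($t = \frac{1}{-19} = - \frac{1}{19} \approx -0.052632$)
$c{\left(k \right)} = k \left(- \frac{1}{19} + k\right)$ ($c{\left(k \right)} = \left(k - \frac{1}{19}\right) \left(k + 0\right) = \left(- \frac{1}{19} + k\right) k = k \left(- \frac{1}{19} + k\right)$)
$42 \cdot 37 c{\left(-4 \right)} = 42 \cdot 37 \left(- 4 \left(- \frac{1}{19} - 4\right)\right) = 1554 \left(\left(-4\right) \left(- \frac{77}{19}\right)\right) = 1554 \cdot \frac{308}{19} = \frac{478632}{19}$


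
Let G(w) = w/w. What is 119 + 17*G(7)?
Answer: 136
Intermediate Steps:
G(w) = 1
119 + 17*G(7) = 119 + 17*1 = 119 + 17 = 136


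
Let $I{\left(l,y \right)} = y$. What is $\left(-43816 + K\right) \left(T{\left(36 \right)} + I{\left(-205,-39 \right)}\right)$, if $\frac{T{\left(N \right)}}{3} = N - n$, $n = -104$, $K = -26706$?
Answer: $-26868882$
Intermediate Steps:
$T{\left(N \right)} = 312 + 3 N$ ($T{\left(N \right)} = 3 \left(N - -104\right) = 3 \left(N + 104\right) = 3 \left(104 + N\right) = 312 + 3 N$)
$\left(-43816 + K\right) \left(T{\left(36 \right)} + I{\left(-205,-39 \right)}\right) = \left(-43816 - 26706\right) \left(\left(312 + 3 \cdot 36\right) - 39\right) = - 70522 \left(\left(312 + 108\right) - 39\right) = - 70522 \left(420 - 39\right) = \left(-70522\right) 381 = -26868882$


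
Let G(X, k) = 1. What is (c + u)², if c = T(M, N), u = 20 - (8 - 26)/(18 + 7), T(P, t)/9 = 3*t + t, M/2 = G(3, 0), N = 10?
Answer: 90592324/625 ≈ 1.4495e+5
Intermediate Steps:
M = 2 (M = 2*1 = 2)
T(P, t) = 36*t (T(P, t) = 9*(3*t + t) = 9*(4*t) = 36*t)
u = 518/25 (u = 20 - (-18)/25 = 20 - 1*(-18/25) = 20 + 18/25 = 518/25 ≈ 20.720)
c = 360 (c = 36*10 = 360)
(c + u)² = (360 + 518/25)² = (9518/25)² = 90592324/625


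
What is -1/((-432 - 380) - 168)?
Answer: 1/980 ≈ 0.0010204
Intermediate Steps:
-1/((-432 - 380) - 168) = -1/(-812 - 168) = -1/(-980) = -1*(-1/980) = 1/980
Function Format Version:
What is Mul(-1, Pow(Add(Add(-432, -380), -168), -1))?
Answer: Rational(1, 980) ≈ 0.0010204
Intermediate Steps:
Mul(-1, Pow(Add(Add(-432, -380), -168), -1)) = Mul(-1, Pow(Add(-812, -168), -1)) = Mul(-1, Pow(-980, -1)) = Mul(-1, Rational(-1, 980)) = Rational(1, 980)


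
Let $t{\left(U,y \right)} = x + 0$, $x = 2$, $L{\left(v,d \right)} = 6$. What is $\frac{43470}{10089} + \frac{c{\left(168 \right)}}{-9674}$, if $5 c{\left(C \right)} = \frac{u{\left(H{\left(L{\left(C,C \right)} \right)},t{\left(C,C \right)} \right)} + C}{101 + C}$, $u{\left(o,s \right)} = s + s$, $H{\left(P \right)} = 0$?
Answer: $\frac{31422748544}{7292962565} \approx 4.3086$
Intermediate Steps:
$t{\left(U,y \right)} = 2$ ($t{\left(U,y \right)} = 2 + 0 = 2$)
$u{\left(o,s \right)} = 2 s$
$c{\left(C \right)} = \frac{4 + C}{5 \left(101 + C\right)}$ ($c{\left(C \right)} = \frac{\left(2 \cdot 2 + C\right) \frac{1}{101 + C}}{5} = \frac{\left(4 + C\right) \frac{1}{101 + C}}{5} = \frac{\frac{1}{101 + C} \left(4 + C\right)}{5} = \frac{4 + C}{5 \left(101 + C\right)}$)
$\frac{43470}{10089} + \frac{c{\left(168 \right)}}{-9674} = \frac{43470}{10089} + \frac{\frac{1}{5} \frac{1}{101 + 168} \left(4 + 168\right)}{-9674} = 43470 \cdot \frac{1}{10089} + \frac{1}{5} \cdot \frac{1}{269} \cdot 172 \left(- \frac{1}{9674}\right) = \frac{4830}{1121} + \frac{1}{5} \cdot \frac{1}{269} \cdot 172 \left(- \frac{1}{9674}\right) = \frac{4830}{1121} + \frac{172}{1345} \left(- \frac{1}{9674}\right) = \frac{4830}{1121} - \frac{86}{6505765} = \frac{31422748544}{7292962565}$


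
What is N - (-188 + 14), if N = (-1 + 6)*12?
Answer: 234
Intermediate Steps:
N = 60 (N = 5*12 = 60)
N - (-188 + 14) = 60 - (-188 + 14) = 60 - 1*(-174) = 60 + 174 = 234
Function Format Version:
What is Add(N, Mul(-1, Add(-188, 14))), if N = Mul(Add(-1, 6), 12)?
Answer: 234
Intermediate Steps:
N = 60 (N = Mul(5, 12) = 60)
Add(N, Mul(-1, Add(-188, 14))) = Add(60, Mul(-1, Add(-188, 14))) = Add(60, Mul(-1, -174)) = Add(60, 174) = 234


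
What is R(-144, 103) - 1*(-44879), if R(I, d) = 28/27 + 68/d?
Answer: 124813219/2781 ≈ 44881.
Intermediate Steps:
R(I, d) = 28/27 + 68/d (R(I, d) = 28*(1/27) + 68/d = 28/27 + 68/d)
R(-144, 103) - 1*(-44879) = (28/27 + 68/103) - 1*(-44879) = (28/27 + 68*(1/103)) + 44879 = (28/27 + 68/103) + 44879 = 4720/2781 + 44879 = 124813219/2781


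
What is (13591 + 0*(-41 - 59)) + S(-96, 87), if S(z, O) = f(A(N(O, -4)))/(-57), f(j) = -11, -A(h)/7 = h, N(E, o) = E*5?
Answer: 774698/57 ≈ 13591.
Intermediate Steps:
N(E, o) = 5*E
A(h) = -7*h
S(z, O) = 11/57 (S(z, O) = -11/(-57) = -11*(-1/57) = 11/57)
(13591 + 0*(-41 - 59)) + S(-96, 87) = (13591 + 0*(-41 - 59)) + 11/57 = (13591 + 0*(-100)) + 11/57 = (13591 + 0) + 11/57 = 13591 + 11/57 = 774698/57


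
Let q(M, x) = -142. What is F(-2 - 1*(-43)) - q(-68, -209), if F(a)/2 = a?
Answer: 224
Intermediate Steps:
F(a) = 2*a
F(-2 - 1*(-43)) - q(-68, -209) = 2*(-2 - 1*(-43)) - 1*(-142) = 2*(-2 + 43) + 142 = 2*41 + 142 = 82 + 142 = 224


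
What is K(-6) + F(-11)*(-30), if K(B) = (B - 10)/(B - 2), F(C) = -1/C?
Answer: -8/11 ≈ -0.72727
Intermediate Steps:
K(B) = (-10 + B)/(-2 + B)
K(-6) + F(-11)*(-30) = (-10 - 6)/(-2 - 6) - 1/(-11)*(-30) = -16/(-8) - 1*(-1/11)*(-30) = -⅛*(-16) + (1/11)*(-30) = 2 - 30/11 = -8/11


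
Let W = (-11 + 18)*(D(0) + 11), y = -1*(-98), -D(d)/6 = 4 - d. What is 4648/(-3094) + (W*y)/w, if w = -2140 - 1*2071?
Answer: 572826/930631 ≈ 0.61552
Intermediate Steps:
D(d) = -24 + 6*d (D(d) = -6*(4 - d) = -24 + 6*d)
y = 98
W = -91 (W = (-11 + 18)*((-24 + 6*0) + 11) = 7*((-24 + 0) + 11) = 7*(-24 + 11) = 7*(-13) = -91)
w = -4211 (w = -2140 - 2071 = -4211)
4648/(-3094) + (W*y)/w = 4648/(-3094) - 91*98/(-4211) = 4648*(-1/3094) - 8918*(-1/4211) = -332/221 + 8918/4211 = 572826/930631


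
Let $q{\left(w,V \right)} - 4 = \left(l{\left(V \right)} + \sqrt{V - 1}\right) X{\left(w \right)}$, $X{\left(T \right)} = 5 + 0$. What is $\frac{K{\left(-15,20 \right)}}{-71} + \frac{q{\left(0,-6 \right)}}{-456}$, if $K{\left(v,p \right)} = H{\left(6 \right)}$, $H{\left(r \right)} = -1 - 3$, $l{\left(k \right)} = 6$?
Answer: $- \frac{295}{16188} - \frac{5 i \sqrt{7}}{456} \approx -0.018223 - 0.02901 i$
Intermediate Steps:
$H{\left(r \right)} = -4$ ($H{\left(r \right)} = -1 - 3 = -4$)
$K{\left(v,p \right)} = -4$
$X{\left(T \right)} = 5$
$q{\left(w,V \right)} = 34 + 5 \sqrt{-1 + V}$ ($q{\left(w,V \right)} = 4 + \left(6 + \sqrt{V - 1}\right) 5 = 4 + \left(6 + \sqrt{-1 + V}\right) 5 = 4 + \left(30 + 5 \sqrt{-1 + V}\right) = 34 + 5 \sqrt{-1 + V}$)
$\frac{K{\left(-15,20 \right)}}{-71} + \frac{q{\left(0,-6 \right)}}{-456} = - \frac{4}{-71} + \frac{34 + 5 \sqrt{-1 - 6}}{-456} = \left(-4\right) \left(- \frac{1}{71}\right) + \left(34 + 5 \sqrt{-7}\right) \left(- \frac{1}{456}\right) = \frac{4}{71} + \left(34 + 5 i \sqrt{7}\right) \left(- \frac{1}{456}\right) = \frac{4}{71} - \left(\frac{17}{228} + \frac{5 i \sqrt{7}}{456}\right) = - \frac{295}{16188} - \frac{5 i \sqrt{7}}{456}$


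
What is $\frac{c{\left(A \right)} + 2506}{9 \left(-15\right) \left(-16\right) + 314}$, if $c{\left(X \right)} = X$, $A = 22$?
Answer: $\frac{1264}{1237} \approx 1.0218$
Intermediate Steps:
$\frac{c{\left(A \right)} + 2506}{9 \left(-15\right) \left(-16\right) + 314} = \frac{22 + 2506}{9 \left(-15\right) \left(-16\right) + 314} = \frac{2528}{\left(-135\right) \left(-16\right) + 314} = \frac{2528}{2160 + 314} = \frac{2528}{2474} = 2528 \cdot \frac{1}{2474} = \frac{1264}{1237}$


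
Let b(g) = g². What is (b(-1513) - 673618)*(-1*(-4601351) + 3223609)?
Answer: 12641621952960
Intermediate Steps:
(b(-1513) - 673618)*(-1*(-4601351) + 3223609) = ((-1513)² - 673618)*(-1*(-4601351) + 3223609) = (2289169 - 673618)*(4601351 + 3223609) = 1615551*7824960 = 12641621952960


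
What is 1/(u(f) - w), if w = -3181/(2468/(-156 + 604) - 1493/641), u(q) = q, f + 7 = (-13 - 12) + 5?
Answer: 228281/222206765 ≈ 0.0010273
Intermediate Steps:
f = -27 (f = -7 + ((-13 - 12) + 5) = -7 + (-25 + 5) = -7 - 20 = -27)
w = -228370352/228281 (w = -3181/(2468/448 - 1493*1/641) = -3181/(2468*(1/448) - 1493/641) = -3181/(617/112 - 1493/641) = -3181/228281/71792 = -3181*71792/228281 = -228370352/228281 ≈ -1000.4)
1/(u(f) - w) = 1/(-27 - 1*(-228370352/228281)) = 1/(-27 + 228370352/228281) = 1/(222206765/228281) = 228281/222206765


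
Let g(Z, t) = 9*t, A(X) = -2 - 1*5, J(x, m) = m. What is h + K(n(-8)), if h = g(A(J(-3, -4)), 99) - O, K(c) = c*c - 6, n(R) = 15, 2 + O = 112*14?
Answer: -456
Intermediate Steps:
A(X) = -7 (A(X) = -2 - 5 = -7)
O = 1566 (O = -2 + 112*14 = -2 + 1568 = 1566)
K(c) = -6 + c**2 (K(c) = c**2 - 6 = -6 + c**2)
h = -675 (h = 9*99 - 1*1566 = 891 - 1566 = -675)
h + K(n(-8)) = -675 + (-6 + 15**2) = -675 + (-6 + 225) = -675 + 219 = -456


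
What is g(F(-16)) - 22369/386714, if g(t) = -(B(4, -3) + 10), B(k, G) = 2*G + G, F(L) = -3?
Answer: -409083/386714 ≈ -1.0578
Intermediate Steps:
B(k, G) = 3*G
g(t) = -1 (g(t) = -(3*(-3) + 10) = -(-9 + 10) = -1*1 = -1)
g(F(-16)) - 22369/386714 = -1 - 22369/386714 = -409083/386714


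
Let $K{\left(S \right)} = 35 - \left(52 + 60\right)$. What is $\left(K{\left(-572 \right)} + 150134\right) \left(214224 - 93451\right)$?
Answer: $18122834061$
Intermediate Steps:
$K{\left(S \right)} = -77$ ($K{\left(S \right)} = 35 - 112 = -77$)
$\left(K{\left(-572 \right)} + 150134\right) \left(214224 - 93451\right) = \left(-77 + 150134\right) \left(214224 - 93451\right) = 150057 \cdot 120773 = 18122834061$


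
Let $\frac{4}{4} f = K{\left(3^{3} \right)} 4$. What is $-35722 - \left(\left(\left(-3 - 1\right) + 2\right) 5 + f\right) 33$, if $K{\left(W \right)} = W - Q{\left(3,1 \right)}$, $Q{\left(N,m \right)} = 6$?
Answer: $-38164$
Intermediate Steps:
$K{\left(W \right)} = -6 + W$ ($K{\left(W \right)} = W - 6 = -6 + W$)
$f = 84$ ($f = \left(-6 + 3^{3}\right) 4 = \left(-6 + 27\right) 4 = 21 \cdot 4 = 84$)
$-35722 - \left(\left(\left(-3 - 1\right) + 2\right) 5 + f\right) 33 = -35722 - \left(\left(\left(-3 - 1\right) + 2\right) 5 + 84\right) 33 = -35722 - \left(\left(-4 + 2\right) 5 + 84\right) 33 = -35722 - \left(\left(-2\right) 5 + 84\right) 33 = -35722 - \left(-10 + 84\right) 33 = -35722 - 74 \cdot 33 = -35722 - 2442 = -38164$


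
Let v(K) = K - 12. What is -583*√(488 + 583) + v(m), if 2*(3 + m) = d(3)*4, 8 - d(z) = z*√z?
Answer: 1 - 1749*√119 - 6*√3 ≈ -19089.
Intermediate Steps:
d(z) = 8 - z^(3/2) (d(z) = 8 - z*√z = 8 - z^(3/2))
m = 13 - 6*√3 (m = -3 + ((8 - 3^(3/2))*4)/2 = -3 + ((8 - 3*√3)*4)/2 = -3 + (32 - 12*√3)/2 = -3 + (16 - 6*√3) = 13 - 6*√3 ≈ 2.6077)
v(K) = -12 + K
-583*√(488 + 583) + v(m) = -583*√(488 + 583) + (-12 + (13 - 6*√3)) = -1749*√119 + (1 - 6*√3) = 1 - 1749*√119 - 6*√3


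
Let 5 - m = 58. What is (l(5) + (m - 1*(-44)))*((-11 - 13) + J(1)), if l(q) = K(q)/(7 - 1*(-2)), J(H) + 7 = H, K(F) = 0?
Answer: 270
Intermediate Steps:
m = -53 (m = 5 - 1*58 = 5 - 58 = -53)
J(H) = -7 + H
l(q) = 0 (l(q) = 0/(7 - 1*(-2)) = 0/(7 + 2) = 0/9 = 0*(⅑) = 0)
(l(5) + (m - 1*(-44)))*((-11 - 13) + J(1)) = (0 + (-53 - 1*(-44)))*((-11 - 13) + (-7 + 1)) = (0 + (-53 + 44))*(-24 - 6) = (0 - 9)*(-30) = -9*(-30) = 270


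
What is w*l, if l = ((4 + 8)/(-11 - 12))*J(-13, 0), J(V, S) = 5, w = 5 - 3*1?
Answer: -120/23 ≈ -5.2174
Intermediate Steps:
w = 2 (w = 5 - 3 = 2)
l = -60/23 (l = ((4 + 8)/(-11 - 12))*5 = (12/(-23))*5 = (12*(-1/23))*5 = -12/23*5 = -60/23 ≈ -2.6087)
w*l = 2*(-60/23) = -120/23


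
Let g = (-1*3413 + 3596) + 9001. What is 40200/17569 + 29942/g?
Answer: 447623899/80676848 ≈ 5.5484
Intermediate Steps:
g = 9184 (g = (-3413 + 3596) + 9001 = 183 + 9001 = 9184)
40200/17569 + 29942/g = 40200/17569 + 29942/9184 = 40200*(1/17569) + 29942*(1/9184) = 40200/17569 + 14971/4592 = 447623899/80676848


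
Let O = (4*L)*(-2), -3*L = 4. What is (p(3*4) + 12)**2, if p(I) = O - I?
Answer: 1024/9 ≈ 113.78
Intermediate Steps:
L = -4/3 (L = -1/3*4 = -4/3 ≈ -1.3333)
O = 32/3 (O = (4*(-4/3))*(-2) = -16/3*(-2) = 32/3 ≈ 10.667)
p(I) = 32/3 - I
(p(3*4) + 12)**2 = ((32/3 - 3*4) + 12)**2 = ((32/3 - 1*12) + 12)**2 = ((32/3 - 12) + 12)**2 = (-4/3 + 12)**2 = (32/3)**2 = 1024/9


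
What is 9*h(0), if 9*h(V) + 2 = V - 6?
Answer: -8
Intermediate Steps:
h(V) = -8/9 + V/9 (h(V) = -2/9 + (V - 6)/9 = -2/9 + (-6 + V)/9 = -2/9 + (-2/3 + V/9) = -8/9 + V/9)
9*h(0) = 9*(-8/9 + (1/9)*0) = 9*(-8/9 + 0) = 9*(-8/9) = -8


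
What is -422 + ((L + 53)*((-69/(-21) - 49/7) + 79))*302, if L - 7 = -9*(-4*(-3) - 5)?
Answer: -480416/7 ≈ -68631.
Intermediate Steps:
L = -56 (L = 7 - 9*(-4*(-3) - 5) = 7 - 9*(12 - 5) = 7 - 9*7 = 7 - 63 = -56)
-422 + ((L + 53)*((-69/(-21) - 49/7) + 79))*302 = -422 + ((-56 + 53)*((-69/(-21) - 49/7) + 79))*302 = -422 - 3*((-69*(-1/21) - 49*1/7) + 79)*302 = -422 - 3*((23/7 - 7) + 79)*302 = -422 - 3*(-26/7 + 79)*302 = -422 - 3*527/7*302 = -422 - 1581/7*302 = -422 - 477462/7 = -480416/7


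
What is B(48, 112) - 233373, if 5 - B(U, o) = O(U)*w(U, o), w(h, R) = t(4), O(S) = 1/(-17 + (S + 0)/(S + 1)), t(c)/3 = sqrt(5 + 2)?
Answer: -233368 + 147*sqrt(7)/785 ≈ -2.3337e+5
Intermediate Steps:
t(c) = 3*sqrt(7) (t(c) = 3*sqrt(5 + 2) = 3*sqrt(7))
O(S) = 1/(-17 + S/(1 + S))
w(h, R) = 3*sqrt(7)
B(U, o) = 5 - 3*sqrt(7)*(-1 - U)/(17 + 16*U) (B(U, o) = 5 - (-1 - U)/(17 + 16*U)*3*sqrt(7) = 5 - 3*sqrt(7)*(-1 - U)/(17 + 16*U))
B(48, 112) - 233373 = (85 + 80*48 + 3*sqrt(7)*(1 + 48))/(17 + 16*48) - 233373 = (85 + 3840 + 3*sqrt(7)*49)/(17 + 768) - 233373 = (85 + 3840 + 147*sqrt(7))/785 - 233373 = (3925 + 147*sqrt(7))/785 - 233373 = (5 + 147*sqrt(7)/785) - 233373 = -233368 + 147*sqrt(7)/785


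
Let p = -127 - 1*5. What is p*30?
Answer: -3960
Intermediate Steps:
p = -132 (p = -127 - 5 = -132)
p*30 = -132*30 = -3960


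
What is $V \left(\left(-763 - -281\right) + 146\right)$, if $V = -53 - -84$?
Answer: $-10416$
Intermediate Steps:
$V = 31$ ($V = -53 + 84 = 31$)
$V \left(\left(-763 - -281\right) + 146\right) = 31 \left(\left(-763 - -281\right) + 146\right) = 31 \left(\left(-763 + 281\right) + 146\right) = 31 \left(-482 + 146\right) = 31 \left(-336\right) = -10416$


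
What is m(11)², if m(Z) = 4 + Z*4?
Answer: 2304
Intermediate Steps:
m(Z) = 4 + 4*Z
m(11)² = (4 + 4*11)² = (4 + 44)² = 48² = 2304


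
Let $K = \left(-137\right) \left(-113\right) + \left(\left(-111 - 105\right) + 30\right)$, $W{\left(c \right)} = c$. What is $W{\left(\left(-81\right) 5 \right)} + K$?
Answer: $14890$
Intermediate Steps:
$K = 15295$ ($K = 15481 + \left(-216 + 30\right) = 15481 - 186 = 15295$)
$W{\left(\left(-81\right) 5 \right)} + K = \left(-81\right) 5 + 15295 = -405 + 15295 = 14890$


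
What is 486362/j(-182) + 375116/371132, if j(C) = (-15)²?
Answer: 45147225721/20876175 ≈ 2162.6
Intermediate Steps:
j(C) = 225
486362/j(-182) + 375116/371132 = 486362/225 + 375116/371132 = 486362*(1/225) + 375116*(1/371132) = 486362/225 + 93779/92783 = 45147225721/20876175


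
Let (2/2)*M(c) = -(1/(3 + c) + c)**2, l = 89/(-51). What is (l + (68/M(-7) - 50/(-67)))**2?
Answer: 43402126104841/8258134447809 ≈ 5.2557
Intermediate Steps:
l = -89/51 (l = 89*(-1/51) = -89/51 ≈ -1.7451)
M(c) = -(c + 1/(3 + c))**2 (M(c) = -(1/(3 + c) + c)**2 = -(c + 1/(3 + c))**2)
(l + (68/M(-7) - 50/(-67)))**2 = (-89/51 + (68/((-(1 + (-7)**2 + 3*(-7))**2/(3 - 7)**2)) - 50/(-67)))**2 = (-89/51 + (68/((-1*(1 + 49 - 21)**2/(-4)**2)) - 50*(-1/67)))**2 = (-89/51 + (68/((-1*1/16*29**2)) + 50/67))**2 = (-89/51 + (68/((-1*1/16*841)) + 50/67))**2 = (-89/51 + (68/(-841/16) + 50/67))**2 = (-89/51 + (68*(-16/841) + 50/67))**2 = (-89/51 + (-1088/841 + 50/67))**2 = (-89/51 - 30846/56347)**2 = (-6588029/2873697)**2 = 43402126104841/8258134447809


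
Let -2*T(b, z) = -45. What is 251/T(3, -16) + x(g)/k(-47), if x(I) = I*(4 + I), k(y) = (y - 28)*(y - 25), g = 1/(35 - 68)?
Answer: 65601229/5880600 ≈ 11.156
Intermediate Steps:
g = -1/33 (g = 1/(-33) = -1/33 ≈ -0.030303)
T(b, z) = 45/2 (T(b, z) = -1/2*(-45) = 45/2)
k(y) = (-28 + y)*(-25 + y)
251/T(3, -16) + x(g)/k(-47) = 251/(45/2) + (-(4 - 1/33)/33)/(700 + (-47)**2 - 53*(-47)) = 251*(2/45) + (-1/33*131/33)/(700 + 2209 + 2491) = 502/45 - 131/1089/5400 = 502/45 - 131/1089*1/5400 = 502/45 - 131/5880600 = 65601229/5880600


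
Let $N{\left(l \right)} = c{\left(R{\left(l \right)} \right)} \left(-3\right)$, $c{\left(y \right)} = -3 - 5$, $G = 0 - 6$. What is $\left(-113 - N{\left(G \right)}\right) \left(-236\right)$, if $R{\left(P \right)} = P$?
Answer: $32332$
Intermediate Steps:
$G = -6$ ($G = 0 - 6 = -6$)
$c{\left(y \right)} = -8$
$N{\left(l \right)} = 24$ ($N{\left(l \right)} = \left(-8\right) \left(-3\right) = 24$)
$\left(-113 - N{\left(G \right)}\right) \left(-236\right) = \left(-113 - 24\right) \left(-236\right) = \left(-137\right) \left(-236\right) = 32332$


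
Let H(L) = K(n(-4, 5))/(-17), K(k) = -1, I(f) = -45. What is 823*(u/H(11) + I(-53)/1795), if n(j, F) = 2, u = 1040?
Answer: 5223672353/359 ≈ 1.4551e+7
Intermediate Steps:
H(L) = 1/17 (H(L) = -1/(-17) = -1*(-1/17) = 1/17)
823*(u/H(11) + I(-53)/1795) = 823*(1040/(1/17) - 45/1795) = 823*(1040*17 - 45*1/1795) = 823*(17680 - 9/359) = 823*(6347111/359) = 5223672353/359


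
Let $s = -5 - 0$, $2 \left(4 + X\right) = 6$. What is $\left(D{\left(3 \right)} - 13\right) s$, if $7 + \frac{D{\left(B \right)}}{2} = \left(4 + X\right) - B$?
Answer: $135$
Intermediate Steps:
$X = -1$ ($X = -4 + \frac{1}{2} \cdot 6 = -4 + 3 = -1$)
$D{\left(B \right)} = -8 - 2 B$ ($D{\left(B \right)} = -14 + 2 \left(\left(4 - 1\right) - B\right) = -14 + 2 \left(3 - B\right) = -14 - \left(-6 + 2 B\right) = -8 - 2 B$)
$s = -5$ ($s = -5 + 0 = -5$)
$\left(D{\left(3 \right)} - 13\right) s = \left(\left(-8 - 6\right) - 13\right) \left(-5\right) = \left(-14 - 13\right) \left(-5\right) = \left(-27\right) \left(-5\right) = 135$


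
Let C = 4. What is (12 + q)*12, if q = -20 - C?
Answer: -144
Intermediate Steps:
q = -24 (q = -20 - 1*4 = -20 - 4 = -24)
(12 + q)*12 = (12 - 24)*12 = -12*12 = -144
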